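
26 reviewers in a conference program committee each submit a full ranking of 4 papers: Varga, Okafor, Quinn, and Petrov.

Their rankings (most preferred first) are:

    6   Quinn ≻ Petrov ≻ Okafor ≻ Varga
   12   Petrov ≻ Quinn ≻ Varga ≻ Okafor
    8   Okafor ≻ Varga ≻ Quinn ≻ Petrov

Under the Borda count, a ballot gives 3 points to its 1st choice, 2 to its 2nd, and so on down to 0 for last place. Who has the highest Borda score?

Quinn

Borda scores:
  Varga: 6·0 + 12·1 + 8·2 = 28
  Okafor: 6·1 + 12·0 + 8·3 = 30
  Quinn: 6·3 + 12·2 + 8·1 = 50
  Petrov: 6·2 + 12·3 + 8·0 = 48
Quinn has the highest total.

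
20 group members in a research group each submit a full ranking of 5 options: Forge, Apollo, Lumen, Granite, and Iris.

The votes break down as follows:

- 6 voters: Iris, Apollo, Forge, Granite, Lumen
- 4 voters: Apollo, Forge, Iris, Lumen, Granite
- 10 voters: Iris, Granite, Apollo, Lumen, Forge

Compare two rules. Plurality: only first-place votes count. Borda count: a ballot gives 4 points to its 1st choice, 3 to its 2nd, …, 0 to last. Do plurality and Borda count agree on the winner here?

Plurality first-place counts: Forge 0, Apollo 4, Lumen 0, Granite 0, Iris 16 → Iris.
Borda totals: Forge 24, Apollo 54, Lumen 14, Granite 36, Iris 72 → Iris.
The two rules agree on Iris.

Yes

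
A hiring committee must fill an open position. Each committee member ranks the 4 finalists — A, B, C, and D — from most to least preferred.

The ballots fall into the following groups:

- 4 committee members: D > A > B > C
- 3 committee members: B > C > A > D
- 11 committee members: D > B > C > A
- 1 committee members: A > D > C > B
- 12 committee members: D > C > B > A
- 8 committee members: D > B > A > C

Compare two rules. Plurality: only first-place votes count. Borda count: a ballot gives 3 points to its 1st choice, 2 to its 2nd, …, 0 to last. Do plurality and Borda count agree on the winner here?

Plurality first-place counts: A 1, B 3, C 0, D 35 → D.
Borda totals: A 22, B 63, C 42, D 107 → D.
The two rules agree on D.

Yes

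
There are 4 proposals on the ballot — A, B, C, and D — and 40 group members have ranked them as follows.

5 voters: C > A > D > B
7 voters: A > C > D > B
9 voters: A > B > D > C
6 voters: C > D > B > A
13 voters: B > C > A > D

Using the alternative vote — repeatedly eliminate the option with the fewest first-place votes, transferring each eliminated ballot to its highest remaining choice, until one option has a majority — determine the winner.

A

Round 1: A 16, B 13, C 11, D 0. D has the fewest and is eliminated.
Round 2: A 16, B 13, C 11. C has the fewest and is eliminated.
Round 3: A 21, B 19. A has a majority.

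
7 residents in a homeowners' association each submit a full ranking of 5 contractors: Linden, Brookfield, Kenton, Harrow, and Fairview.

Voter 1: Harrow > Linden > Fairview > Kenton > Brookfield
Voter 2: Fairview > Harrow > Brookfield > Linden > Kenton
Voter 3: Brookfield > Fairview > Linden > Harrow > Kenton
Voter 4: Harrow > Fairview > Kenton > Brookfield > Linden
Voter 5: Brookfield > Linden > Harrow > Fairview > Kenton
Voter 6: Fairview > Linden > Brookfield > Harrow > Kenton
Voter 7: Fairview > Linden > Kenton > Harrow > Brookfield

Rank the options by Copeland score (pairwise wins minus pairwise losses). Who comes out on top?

Pairwise results:
  Linden vs Brookfield: Brookfield wins 4–3.
  Linden vs Kenton: Linden wins 6–1.
  Linden vs Harrow: Linden wins 4–3.
  Linden vs Fairview: Fairview wins 5–2.
  Brookfield vs Kenton: Brookfield wins 4–3.
  Brookfield vs Harrow: Harrow wins 4–3.
  Brookfield vs Fairview: Fairview wins 5–2.
  Kenton vs Harrow: Harrow wins 6–1.
  Kenton vs Fairview: Fairview wins 7–0.
  Harrow vs Fairview: Fairview wins 4–3.
Copeland scores (wins − losses):
  Linden: 2 − 2 = 0
  Brookfield: 2 − 2 = 0
  Kenton: 0 − 4 = -4
  Harrow: 2 − 2 = 0
  Fairview: 4 − 0 = 4
Fairview has the best Copeland score.

Fairview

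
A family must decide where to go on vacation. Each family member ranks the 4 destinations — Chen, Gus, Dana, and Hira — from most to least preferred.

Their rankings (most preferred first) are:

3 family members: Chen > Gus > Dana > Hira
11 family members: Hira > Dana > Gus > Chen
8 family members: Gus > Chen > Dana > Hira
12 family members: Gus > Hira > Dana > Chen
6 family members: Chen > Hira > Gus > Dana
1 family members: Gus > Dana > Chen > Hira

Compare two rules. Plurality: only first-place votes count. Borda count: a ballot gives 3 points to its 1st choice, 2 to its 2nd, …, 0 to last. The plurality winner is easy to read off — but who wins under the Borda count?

Gus

Plurality first-place counts: Chen 9, Gus 21, Dana 0, Hira 11 → Gus.
Borda totals: Chen 44, Gus 86, Dana 47, Hira 69 → Gus.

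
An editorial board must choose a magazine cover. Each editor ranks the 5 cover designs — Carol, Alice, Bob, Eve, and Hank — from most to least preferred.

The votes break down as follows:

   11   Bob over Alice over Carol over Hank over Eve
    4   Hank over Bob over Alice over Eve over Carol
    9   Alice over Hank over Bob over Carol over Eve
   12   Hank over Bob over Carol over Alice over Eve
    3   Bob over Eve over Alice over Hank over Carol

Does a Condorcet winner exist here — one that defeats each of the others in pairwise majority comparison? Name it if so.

No Condorcet winner

Head-to-head results (39 voters total):
Carol vs Alice: Alice wins 27–12.
Carol vs Bob: Bob wins 39–0.
Carol vs Eve: Carol wins 32–7.
Carol vs Hank: Hank wins 28–11.
Alice vs Bob: Bob wins 30–9.
Alice vs Eve: Alice wins 36–3.
Alice vs Hank: Alice wins 23–16.
Bob vs Eve: Bob wins 39–0.
Bob vs Hank: Hank wins 25–14.
Eve vs Hank: Hank wins 36–3.
No candidate beats all others: Alice beats Hank beats Bob beats Alice, a majority cycle.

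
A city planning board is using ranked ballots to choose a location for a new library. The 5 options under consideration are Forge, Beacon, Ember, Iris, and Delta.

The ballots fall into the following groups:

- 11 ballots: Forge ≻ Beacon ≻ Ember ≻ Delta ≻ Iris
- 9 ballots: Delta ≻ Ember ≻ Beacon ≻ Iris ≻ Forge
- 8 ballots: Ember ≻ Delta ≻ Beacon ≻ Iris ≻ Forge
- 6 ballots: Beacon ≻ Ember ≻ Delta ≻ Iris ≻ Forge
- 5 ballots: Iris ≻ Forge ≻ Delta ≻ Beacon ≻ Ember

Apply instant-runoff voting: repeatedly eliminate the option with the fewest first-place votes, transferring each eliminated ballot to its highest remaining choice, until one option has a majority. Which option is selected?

Ember

Round 1: Forge 11, Delta 9, Ember 8, Beacon 6, Iris 5. Iris has the fewest and is eliminated.
Round 2: Forge 16, Delta 9, Ember 8, Beacon 6. Beacon has the fewest and is eliminated.
Round 3: Forge 16, Ember 14, Delta 9. Delta has the fewest and is eliminated.
Round 4: Ember 23, Forge 16. Ember has a majority.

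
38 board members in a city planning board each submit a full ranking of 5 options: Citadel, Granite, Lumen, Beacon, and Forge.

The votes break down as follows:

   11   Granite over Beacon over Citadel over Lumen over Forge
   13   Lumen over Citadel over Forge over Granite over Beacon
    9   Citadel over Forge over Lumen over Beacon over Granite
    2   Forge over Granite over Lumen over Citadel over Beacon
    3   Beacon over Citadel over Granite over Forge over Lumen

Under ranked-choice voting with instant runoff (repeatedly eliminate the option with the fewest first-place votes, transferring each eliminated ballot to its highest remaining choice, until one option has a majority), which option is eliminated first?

Forge

Round 1: Lumen 13, Granite 11, Citadel 9, Beacon 3, Forge 2. Forge has the fewest and is eliminated.
Round 2: Granite 13, Lumen 13, Citadel 9, Beacon 3. Beacon has the fewest and is eliminated.
Round 3: Granite 13, Lumen 13, Citadel 12. Citadel has the fewest and is eliminated.
Round 4: Lumen 22, Granite 16. Lumen has a majority.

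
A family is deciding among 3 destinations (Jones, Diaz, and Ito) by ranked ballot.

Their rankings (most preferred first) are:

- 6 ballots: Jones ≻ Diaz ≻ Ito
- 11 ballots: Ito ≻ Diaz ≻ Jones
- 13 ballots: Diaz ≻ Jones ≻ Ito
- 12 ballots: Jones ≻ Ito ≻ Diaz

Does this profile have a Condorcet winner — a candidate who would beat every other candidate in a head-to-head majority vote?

No

Head-to-head results (42 voters total):
Jones vs Diaz: Diaz wins 24–18.
Jones vs Ito: Jones wins 31–11.
Diaz vs Ito: Ito wins 23–19.
No candidate beats all others: Jones beats Ito beats Diaz beats Jones, a majority cycle.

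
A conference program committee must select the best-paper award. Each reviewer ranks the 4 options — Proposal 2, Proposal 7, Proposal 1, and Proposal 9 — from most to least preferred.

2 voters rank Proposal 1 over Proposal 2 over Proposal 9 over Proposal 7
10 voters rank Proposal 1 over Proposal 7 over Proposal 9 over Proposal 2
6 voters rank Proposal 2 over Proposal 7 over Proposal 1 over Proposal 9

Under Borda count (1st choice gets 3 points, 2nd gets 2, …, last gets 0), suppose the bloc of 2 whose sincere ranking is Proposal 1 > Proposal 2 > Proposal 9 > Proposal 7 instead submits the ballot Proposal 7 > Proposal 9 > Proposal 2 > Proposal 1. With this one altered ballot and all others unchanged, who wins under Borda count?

Borda totals with the altered ballot: Proposal 2 20, Proposal 7 38, Proposal 1 36, Proposal 9 14.
The switch changes the winner from Proposal 1 to Proposal 7.

Proposal 7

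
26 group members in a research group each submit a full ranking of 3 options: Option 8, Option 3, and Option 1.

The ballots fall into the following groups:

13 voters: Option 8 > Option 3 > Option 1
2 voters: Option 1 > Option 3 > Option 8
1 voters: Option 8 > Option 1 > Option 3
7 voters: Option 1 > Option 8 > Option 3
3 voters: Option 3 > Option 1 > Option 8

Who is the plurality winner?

First-place vote totals:
  Option 8: 14
  Option 3: 3
  Option 1: 9
Option 8 has the most first-place votes.

Option 8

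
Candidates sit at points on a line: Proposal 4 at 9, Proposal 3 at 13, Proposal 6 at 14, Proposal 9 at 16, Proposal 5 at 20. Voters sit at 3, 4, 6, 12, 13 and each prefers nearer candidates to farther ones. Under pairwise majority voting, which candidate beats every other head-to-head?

With single-peaked preferences on a line, the Condorcet winner is the candidate closest to the median voter.
The median voter (position 6) is closest to Proposal 4 at 9.
Check: Proposal 4 vs Proposal 9 — voters closer to Proposal 4: 4 of 5.

Proposal 4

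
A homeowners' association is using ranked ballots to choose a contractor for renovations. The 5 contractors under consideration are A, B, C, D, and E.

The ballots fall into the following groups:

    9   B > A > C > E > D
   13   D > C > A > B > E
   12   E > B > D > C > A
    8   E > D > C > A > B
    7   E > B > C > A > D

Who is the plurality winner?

First-place vote totals:
  A: 0
  B: 9
  C: 0
  D: 13
  E: 27
E has the most first-place votes.

E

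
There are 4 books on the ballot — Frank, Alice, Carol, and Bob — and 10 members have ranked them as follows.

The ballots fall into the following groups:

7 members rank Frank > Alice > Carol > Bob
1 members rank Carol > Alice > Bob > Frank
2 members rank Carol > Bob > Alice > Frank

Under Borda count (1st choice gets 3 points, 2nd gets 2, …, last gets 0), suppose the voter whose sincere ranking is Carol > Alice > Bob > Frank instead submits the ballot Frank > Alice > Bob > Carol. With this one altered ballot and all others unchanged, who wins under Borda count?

Frank

Borda totals with the altered ballot: Frank 24, Alice 18, Carol 13, Bob 5.
The winner is unchanged: still Frank.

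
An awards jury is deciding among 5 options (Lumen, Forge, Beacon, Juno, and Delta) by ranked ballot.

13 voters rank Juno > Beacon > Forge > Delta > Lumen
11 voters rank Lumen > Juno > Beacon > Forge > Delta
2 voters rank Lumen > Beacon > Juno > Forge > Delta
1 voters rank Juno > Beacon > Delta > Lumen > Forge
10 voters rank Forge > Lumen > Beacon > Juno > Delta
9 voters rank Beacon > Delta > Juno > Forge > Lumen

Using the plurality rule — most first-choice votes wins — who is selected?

First-place vote totals:
  Lumen: 13
  Forge: 10
  Beacon: 9
  Juno: 14
  Delta: 0
Juno has the most first-place votes.

Juno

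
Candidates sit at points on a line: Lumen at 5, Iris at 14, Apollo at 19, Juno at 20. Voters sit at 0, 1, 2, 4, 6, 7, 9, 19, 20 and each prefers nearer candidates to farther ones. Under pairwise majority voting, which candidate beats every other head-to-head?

Lumen

With single-peaked preferences on a line, the Condorcet winner is the candidate closest to the median voter.
The median voter (position 6) is closest to Lumen at 5.
Check: Lumen vs Iris — voters closer to Lumen: 7 of 9.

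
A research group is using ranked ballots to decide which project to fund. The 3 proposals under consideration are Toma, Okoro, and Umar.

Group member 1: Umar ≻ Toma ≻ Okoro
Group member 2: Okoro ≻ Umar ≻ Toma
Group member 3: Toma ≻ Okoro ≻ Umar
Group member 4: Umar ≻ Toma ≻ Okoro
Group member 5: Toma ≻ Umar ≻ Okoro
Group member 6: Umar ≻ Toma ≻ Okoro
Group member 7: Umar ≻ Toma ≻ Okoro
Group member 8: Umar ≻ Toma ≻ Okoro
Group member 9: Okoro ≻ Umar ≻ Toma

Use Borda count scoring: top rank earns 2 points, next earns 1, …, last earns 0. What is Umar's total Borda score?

Borda scores:
  Toma: 1 + 0 + 2 + 1 + 2 + 1 + 1 + 1 + 0 = 9
  Okoro: 0 + 2 + 1 + 0 + 0 + 0 + 0 + 0 + 2 = 5
  Umar: 2 + 1 + 0 + 2 + 1 + 2 + 2 + 2 + 1 = 13

13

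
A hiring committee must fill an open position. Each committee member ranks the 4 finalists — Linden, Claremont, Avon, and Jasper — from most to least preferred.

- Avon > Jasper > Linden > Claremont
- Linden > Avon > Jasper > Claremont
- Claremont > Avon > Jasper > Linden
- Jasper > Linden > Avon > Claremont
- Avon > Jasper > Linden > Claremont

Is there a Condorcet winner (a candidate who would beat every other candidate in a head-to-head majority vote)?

Head-to-head results (5 voters total):
Linden vs Claremont: Linden wins 4–1.
Linden vs Avon: Avon wins 3–2.
Linden vs Jasper: Jasper wins 4–1.
Claremont vs Avon: Avon wins 4–1.
Claremont vs Jasper: Jasper wins 4–1.
Avon vs Jasper: Avon wins 4–1.
Avon beats each rival — Linden (3–2), Claremont (4–1), Jasper (4–1) — so Avon is the Condorcet winner.

Yes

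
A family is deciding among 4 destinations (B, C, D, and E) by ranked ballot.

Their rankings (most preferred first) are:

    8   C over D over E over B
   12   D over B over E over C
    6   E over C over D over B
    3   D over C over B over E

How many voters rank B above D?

0

Ballots ranking B above D: 0.
Ballots ranking D above B: 8+12+6+3 = 29.
So 0 of 29 voters prefer B to D.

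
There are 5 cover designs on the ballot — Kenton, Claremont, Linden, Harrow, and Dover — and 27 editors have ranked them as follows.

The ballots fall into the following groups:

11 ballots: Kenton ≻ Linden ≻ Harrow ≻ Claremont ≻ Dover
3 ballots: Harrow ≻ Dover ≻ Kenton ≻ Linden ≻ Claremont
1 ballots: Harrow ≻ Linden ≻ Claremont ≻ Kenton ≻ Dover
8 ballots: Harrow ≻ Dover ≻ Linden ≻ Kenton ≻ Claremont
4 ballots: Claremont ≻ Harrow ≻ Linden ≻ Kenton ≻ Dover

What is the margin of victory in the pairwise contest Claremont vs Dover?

5

Ballots ranking Claremont above Dover: 11+1+4 = 16.
Ballots ranking Dover above Claremont: 3+8 = 11.
Claremont wins 16–11, a margin of 5.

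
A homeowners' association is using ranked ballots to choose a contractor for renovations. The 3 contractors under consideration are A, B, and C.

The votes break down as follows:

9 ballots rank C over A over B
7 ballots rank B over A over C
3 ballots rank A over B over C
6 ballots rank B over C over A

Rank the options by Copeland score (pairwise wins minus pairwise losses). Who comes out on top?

B

Pairwise results:
  A vs B: B wins 13–12.
  A vs C: C wins 15–10.
  B vs C: B wins 16–9.
Copeland scores (wins − losses):
  A: 0 − 2 = -2
  B: 2 − 0 = 2
  C: 1 − 1 = 0
B has the best Copeland score.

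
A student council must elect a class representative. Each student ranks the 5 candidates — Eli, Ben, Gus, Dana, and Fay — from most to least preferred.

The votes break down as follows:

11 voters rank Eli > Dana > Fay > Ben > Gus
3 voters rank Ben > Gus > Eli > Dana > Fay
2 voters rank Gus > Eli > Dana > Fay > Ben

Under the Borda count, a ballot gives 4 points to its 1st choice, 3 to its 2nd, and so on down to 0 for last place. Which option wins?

Eli

Borda scores:
  Eli: 11·4 + 3·2 + 2·3 = 56
  Ben: 11·1 + 3·4 + 2·0 = 23
  Gus: 11·0 + 3·3 + 2·4 = 17
  Dana: 11·3 + 3·1 + 2·2 = 40
  Fay: 11·2 + 3·0 + 2·1 = 24
Eli has the highest total.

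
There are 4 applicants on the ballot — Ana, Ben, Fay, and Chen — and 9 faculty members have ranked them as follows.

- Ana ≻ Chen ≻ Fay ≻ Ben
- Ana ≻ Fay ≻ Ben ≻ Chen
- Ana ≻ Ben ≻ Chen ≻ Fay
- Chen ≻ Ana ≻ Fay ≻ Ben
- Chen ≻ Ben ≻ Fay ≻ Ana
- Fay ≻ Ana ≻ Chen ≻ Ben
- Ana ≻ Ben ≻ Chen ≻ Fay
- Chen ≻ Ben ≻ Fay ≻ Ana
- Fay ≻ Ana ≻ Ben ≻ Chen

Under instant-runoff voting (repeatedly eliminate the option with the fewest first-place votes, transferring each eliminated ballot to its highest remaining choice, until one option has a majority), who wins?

Round 1: Ana 4, Chen 3, Fay 2, Ben 0. Ben has the fewest and is eliminated.
Round 2: Ana 4, Chen 3, Fay 2. Fay has the fewest and is eliminated.
Round 3: Ana 6, Chen 3. Ana has a majority.

Ana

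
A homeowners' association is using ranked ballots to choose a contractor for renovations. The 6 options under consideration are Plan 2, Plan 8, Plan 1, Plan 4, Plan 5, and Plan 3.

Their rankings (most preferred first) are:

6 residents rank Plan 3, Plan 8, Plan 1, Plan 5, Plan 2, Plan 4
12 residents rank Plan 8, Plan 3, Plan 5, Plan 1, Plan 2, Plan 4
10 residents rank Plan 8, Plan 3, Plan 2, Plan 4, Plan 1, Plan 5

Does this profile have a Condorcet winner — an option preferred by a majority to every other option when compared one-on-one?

Head-to-head results (28 voters total):
Plan 2 vs Plan 8: Plan 8 wins 28–0.
Plan 2 vs Plan 1: Plan 1 wins 18–10.
Plan 2 vs Plan 4: Plan 2 wins 28–0.
Plan 2 vs Plan 5: Plan 5 wins 18–10.
Plan 2 vs Plan 3: Plan 3 wins 28–0.
Plan 8 vs Plan 1: Plan 8 wins 28–0.
Plan 8 vs Plan 4: Plan 8 wins 28–0.
Plan 8 vs Plan 5: Plan 8 wins 28–0.
Plan 8 vs Plan 3: Plan 8 wins 22–6.
Plan 1 vs Plan 4: Plan 1 wins 18–10.
Plan 1 vs Plan 5: Plan 1 wins 16–12.
Plan 1 vs Plan 3: Plan 3 wins 28–0.
Plan 4 vs Plan 5: Plan 5 wins 18–10.
Plan 4 vs Plan 3: Plan 3 wins 28–0.
Plan 5 vs Plan 3: Plan 3 wins 28–0.
Plan 8 beats each rival — Plan 2 (28–0), Plan 1 (28–0), Plan 4 (28–0), Plan 5 (28–0), Plan 3 (22–6) — so Plan 8 is the Condorcet winner.

Yes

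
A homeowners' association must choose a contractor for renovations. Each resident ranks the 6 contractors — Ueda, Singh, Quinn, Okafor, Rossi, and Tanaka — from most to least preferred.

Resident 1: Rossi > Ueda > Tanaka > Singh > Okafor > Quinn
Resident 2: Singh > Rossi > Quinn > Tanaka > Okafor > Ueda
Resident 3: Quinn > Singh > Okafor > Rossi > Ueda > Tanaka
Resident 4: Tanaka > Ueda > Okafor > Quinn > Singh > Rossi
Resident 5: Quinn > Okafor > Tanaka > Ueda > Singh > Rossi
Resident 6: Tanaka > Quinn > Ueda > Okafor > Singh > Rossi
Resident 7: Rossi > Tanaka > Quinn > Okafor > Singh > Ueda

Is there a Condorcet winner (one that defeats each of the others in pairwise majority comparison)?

Head-to-head results (7 voters total):
Ueda vs Singh: Ueda wins 4–3.
Ueda vs Quinn: Quinn wins 5–2.
Ueda vs Okafor: Okafor wins 4–3.
Ueda vs Rossi: Rossi wins 4–3.
Ueda vs Tanaka: Tanaka wins 5–2.
Singh vs Quinn: Quinn wins 5–2.
Singh vs Okafor: Okafor wins 4–3.
Singh vs Rossi: Singh wins 5–2.
Singh vs Tanaka: Tanaka wins 5–2.
Quinn vs Okafor: Quinn wins 5–2.
Quinn vs Rossi: Quinn wins 4–3.
Quinn vs Tanaka: Tanaka wins 4–3.
Okafor vs Rossi: Okafor wins 4–3.
Okafor vs Tanaka: Tanaka wins 5–2.
Rossi vs Tanaka: Rossi wins 4–3.
No candidate beats all others: Ueda beats Singh beats Rossi beats Ueda, a majority cycle.

No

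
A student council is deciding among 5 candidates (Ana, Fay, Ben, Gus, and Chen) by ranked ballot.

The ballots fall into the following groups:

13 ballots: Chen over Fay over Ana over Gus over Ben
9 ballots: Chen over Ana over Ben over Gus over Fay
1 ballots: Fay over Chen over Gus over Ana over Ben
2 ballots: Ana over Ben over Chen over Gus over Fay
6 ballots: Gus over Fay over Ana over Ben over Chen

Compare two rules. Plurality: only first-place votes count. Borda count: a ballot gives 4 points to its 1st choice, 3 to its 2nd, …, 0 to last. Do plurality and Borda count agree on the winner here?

Plurality first-place counts: Ana 2, Fay 1, Ben 0, Gus 6, Chen 22 → Chen.
Borda totals: Ana 74, Fay 61, Ben 30, Gus 50, Chen 95 → Chen.
The two rules agree on Chen.

Yes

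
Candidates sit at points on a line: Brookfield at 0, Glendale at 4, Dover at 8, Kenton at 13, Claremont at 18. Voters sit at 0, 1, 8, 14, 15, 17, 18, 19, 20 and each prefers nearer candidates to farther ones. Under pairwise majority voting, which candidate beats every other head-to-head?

With single-peaked preferences on a line, the Condorcet winner is the candidate closest to the median voter.
The median voter (position 15) is closest to Kenton at 13.
Check: Kenton vs Brookfield — voters closer to Kenton: 7 of 9.

Kenton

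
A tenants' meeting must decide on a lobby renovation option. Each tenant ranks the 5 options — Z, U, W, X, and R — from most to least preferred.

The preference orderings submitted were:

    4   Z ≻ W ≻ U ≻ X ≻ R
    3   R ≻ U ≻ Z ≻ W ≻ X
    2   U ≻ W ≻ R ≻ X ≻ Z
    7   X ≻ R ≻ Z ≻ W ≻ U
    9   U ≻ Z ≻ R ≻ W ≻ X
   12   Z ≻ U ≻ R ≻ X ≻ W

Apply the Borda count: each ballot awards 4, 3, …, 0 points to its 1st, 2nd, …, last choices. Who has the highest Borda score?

Borda scores:
  Z: 4·4 + 3·2 + 2·0 + 7·2 + 9·3 + 12·4 = 111
  U: 4·2 + 3·3 + 2·4 + 7·0 + 9·4 + 12·3 = 97
  W: 4·3 + 3·1 + 2·3 + 7·1 + 9·1 + 12·0 = 37
  X: 4·1 + 3·0 + 2·1 + 7·4 + 9·0 + 12·1 = 46
  R: 4·0 + 3·4 + 2·2 + 7·3 + 9·2 + 12·2 = 79
Z has the highest total.

Z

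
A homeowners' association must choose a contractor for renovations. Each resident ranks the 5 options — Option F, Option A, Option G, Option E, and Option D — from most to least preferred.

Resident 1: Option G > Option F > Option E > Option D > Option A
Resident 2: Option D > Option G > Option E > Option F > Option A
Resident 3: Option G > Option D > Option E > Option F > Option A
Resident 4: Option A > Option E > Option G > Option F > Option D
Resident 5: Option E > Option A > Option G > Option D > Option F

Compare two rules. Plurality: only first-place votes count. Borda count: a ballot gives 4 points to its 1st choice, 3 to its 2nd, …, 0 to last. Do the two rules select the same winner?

Plurality first-place counts: Option F 0, Option A 1, Option G 2, Option E 1, Option D 1 → Option G.
Borda totals: Option F 6, Option A 7, Option G 15, Option E 13, Option D 9 → Option G.
The two rules agree on Option G.

Yes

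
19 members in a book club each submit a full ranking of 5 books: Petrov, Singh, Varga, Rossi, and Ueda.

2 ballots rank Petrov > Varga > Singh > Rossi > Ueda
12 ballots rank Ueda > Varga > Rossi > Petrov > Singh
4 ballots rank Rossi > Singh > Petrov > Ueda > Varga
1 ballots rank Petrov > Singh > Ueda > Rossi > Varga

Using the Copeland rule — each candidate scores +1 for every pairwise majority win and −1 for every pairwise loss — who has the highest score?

Pairwise results:
  Petrov vs Singh: Petrov wins 15–4.
  Petrov vs Varga: Varga wins 12–7.
  Petrov vs Rossi: Rossi wins 16–3.
  Petrov vs Ueda: Ueda wins 12–7.
  Singh vs Varga: Varga wins 14–5.
  Singh vs Rossi: Rossi wins 16–3.
  Singh vs Ueda: Ueda wins 12–7.
  Varga vs Rossi: Varga wins 14–5.
  Varga vs Ueda: Ueda wins 17–2.
  Rossi vs Ueda: Ueda wins 13–6.
Copeland scores (wins − losses):
  Petrov: 1 − 3 = -2
  Singh: 0 − 4 = -4
  Varga: 3 − 1 = 2
  Rossi: 2 − 2 = 0
  Ueda: 4 − 0 = 4
Ueda has the best Copeland score.

Ueda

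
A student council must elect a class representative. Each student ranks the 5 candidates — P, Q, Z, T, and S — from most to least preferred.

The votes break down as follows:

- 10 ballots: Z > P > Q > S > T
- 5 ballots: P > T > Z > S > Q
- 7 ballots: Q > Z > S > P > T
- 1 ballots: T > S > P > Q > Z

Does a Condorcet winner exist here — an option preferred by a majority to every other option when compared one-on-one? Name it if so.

Head-to-head results (23 voters total):
P vs Q: P wins 16–7.
P vs Z: Z wins 17–6.
P vs T: P wins 22–1.
P vs S: P wins 15–8.
Q vs Z: Z wins 15–8.
Q vs T: Q wins 17–6.
Q vs S: Q wins 17–6.
Z vs T: Z wins 17–6.
Z vs S: Z wins 22–1.
T vs S: S wins 17–6.
Z beats each rival — P (17–6), Q (15–8), T (17–6), S (22–1) — so Z is the Condorcet winner.

Z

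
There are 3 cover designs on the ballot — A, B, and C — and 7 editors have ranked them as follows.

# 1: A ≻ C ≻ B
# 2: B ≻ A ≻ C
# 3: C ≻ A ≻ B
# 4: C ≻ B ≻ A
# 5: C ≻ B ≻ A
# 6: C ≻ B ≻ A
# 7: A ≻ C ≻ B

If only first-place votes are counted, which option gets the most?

C

First-place vote totals:
  A: 2
  B: 1
  C: 4
C has the most first-place votes.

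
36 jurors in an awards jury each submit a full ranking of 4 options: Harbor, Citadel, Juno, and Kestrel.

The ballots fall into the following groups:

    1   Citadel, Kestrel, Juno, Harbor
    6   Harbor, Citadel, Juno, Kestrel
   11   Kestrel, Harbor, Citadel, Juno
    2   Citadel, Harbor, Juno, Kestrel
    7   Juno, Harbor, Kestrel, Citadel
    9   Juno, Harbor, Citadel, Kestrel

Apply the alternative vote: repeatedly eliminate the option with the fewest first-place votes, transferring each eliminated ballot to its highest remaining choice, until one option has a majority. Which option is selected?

Round 1: Juno 16, Kestrel 11, Harbor 6, Citadel 3. Citadel has the fewest and is eliminated.
Round 2: Juno 16, Kestrel 12, Harbor 8. Harbor has the fewest and is eliminated.
Round 3: Juno 24, Kestrel 12. Juno has a majority.

Juno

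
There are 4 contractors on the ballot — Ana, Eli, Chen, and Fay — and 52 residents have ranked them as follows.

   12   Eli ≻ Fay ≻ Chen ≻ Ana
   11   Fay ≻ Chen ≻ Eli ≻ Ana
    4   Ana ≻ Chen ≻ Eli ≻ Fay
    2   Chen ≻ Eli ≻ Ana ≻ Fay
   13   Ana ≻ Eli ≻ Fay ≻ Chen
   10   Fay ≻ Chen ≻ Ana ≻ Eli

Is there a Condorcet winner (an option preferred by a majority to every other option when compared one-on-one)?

Head-to-head results (52 voters total):
Ana vs Eli: Ana wins 27–25.
Ana vs Chen: Chen wins 35–17.
Ana vs Fay: Fay wins 33–19.
Eli vs Chen: Chen wins 27–25.
Eli vs Fay: Eli wins 31–21.
Chen vs Fay: Fay wins 46–6.
No candidate beats all others: Ana beats Eli beats Fay beats Ana, a majority cycle.

No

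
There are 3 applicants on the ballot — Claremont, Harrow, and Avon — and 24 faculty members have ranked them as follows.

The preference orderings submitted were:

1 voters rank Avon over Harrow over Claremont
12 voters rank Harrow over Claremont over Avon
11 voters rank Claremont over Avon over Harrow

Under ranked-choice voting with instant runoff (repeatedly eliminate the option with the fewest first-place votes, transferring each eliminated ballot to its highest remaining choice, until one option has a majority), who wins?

Harrow

Round 1: Harrow 12, Claremont 11, Avon 1. Avon has the fewest and is eliminated.
Round 2: Harrow 13, Claremont 11. Harrow has a majority.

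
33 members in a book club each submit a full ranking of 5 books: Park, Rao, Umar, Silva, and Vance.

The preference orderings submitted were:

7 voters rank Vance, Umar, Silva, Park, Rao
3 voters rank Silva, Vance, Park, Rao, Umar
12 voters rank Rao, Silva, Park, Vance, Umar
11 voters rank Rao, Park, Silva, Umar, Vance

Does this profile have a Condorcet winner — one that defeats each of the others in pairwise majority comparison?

Head-to-head results (33 voters total):
Park vs Rao: Rao wins 23–10.
Park vs Umar: Park wins 26–7.
Park vs Silva: Silva wins 22–11.
Park vs Vance: Park wins 23–10.
Rao vs Umar: Rao wins 26–7.
Rao vs Silva: Rao wins 23–10.
Rao vs Vance: Rao wins 23–10.
Umar vs Silva: Silva wins 26–7.
Umar vs Vance: Vance wins 22–11.
Silva vs Vance: Silva wins 26–7.
Rao beats each rival — Park (23–10), Umar (26–7), Silva (23–10), Vance (23–10) — so Rao is the Condorcet winner.

Yes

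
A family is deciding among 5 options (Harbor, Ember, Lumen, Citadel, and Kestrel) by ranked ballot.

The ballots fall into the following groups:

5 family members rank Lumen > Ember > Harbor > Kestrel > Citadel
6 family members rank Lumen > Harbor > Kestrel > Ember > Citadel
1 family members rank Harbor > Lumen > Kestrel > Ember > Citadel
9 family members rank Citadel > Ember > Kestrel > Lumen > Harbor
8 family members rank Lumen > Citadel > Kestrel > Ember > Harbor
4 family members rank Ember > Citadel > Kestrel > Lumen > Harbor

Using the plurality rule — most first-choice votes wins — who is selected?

First-place vote totals:
  Harbor: 1
  Ember: 4
  Lumen: 19
  Citadel: 9
  Kestrel: 0
Lumen has the most first-place votes.

Lumen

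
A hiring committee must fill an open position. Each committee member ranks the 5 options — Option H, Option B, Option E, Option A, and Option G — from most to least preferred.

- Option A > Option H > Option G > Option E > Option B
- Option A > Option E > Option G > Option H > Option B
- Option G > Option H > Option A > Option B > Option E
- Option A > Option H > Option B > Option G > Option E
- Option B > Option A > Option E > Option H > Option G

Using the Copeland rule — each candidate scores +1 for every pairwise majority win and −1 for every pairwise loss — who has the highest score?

Option A

Pairwise results:
  Option H vs Option B: Option H wins 4–1.
  Option H vs Option E: Option H wins 3–2.
  Option H vs Option A: Option A wins 4–1.
  Option H vs Option G: Option H wins 3–2.
  Option B vs Option E: Option B wins 3–2.
  Option B vs Option A: Option A wins 4–1.
  Option B vs Option G: Option G wins 3–2.
  Option E vs Option A: Option A wins 5–0.
  Option E vs Option G: Option G wins 3–2.
  Option A vs Option G: Option A wins 4–1.
Copeland scores (wins − losses):
  Option H: 3 − 1 = 2
  Option B: 1 − 3 = -2
  Option E: 0 − 4 = -4
  Option A: 4 − 0 = 4
  Option G: 2 − 2 = 0
Option A has the best Copeland score.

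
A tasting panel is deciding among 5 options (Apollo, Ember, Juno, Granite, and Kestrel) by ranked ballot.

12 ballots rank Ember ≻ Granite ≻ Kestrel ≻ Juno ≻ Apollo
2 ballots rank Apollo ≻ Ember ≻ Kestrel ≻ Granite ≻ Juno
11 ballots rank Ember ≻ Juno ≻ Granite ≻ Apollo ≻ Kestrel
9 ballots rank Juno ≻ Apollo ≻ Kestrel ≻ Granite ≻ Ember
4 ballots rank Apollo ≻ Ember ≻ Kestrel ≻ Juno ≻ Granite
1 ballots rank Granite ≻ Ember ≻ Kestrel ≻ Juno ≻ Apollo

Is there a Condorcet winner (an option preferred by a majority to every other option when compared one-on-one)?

Head-to-head results (39 voters total):
Apollo vs Ember: Ember wins 24–15.
Apollo vs Juno: Juno wins 33–6.
Apollo vs Granite: Granite wins 24–15.
Apollo vs Kestrel: Apollo wins 26–13.
Ember vs Juno: Ember wins 30–9.
Ember vs Granite: Ember wins 29–10.
Ember vs Kestrel: Ember wins 30–9.
Juno vs Granite: Juno wins 24–15.
Juno vs Kestrel: Juno wins 20–19.
Granite vs Kestrel: Granite wins 24–15.
Ember beats each rival — Apollo (24–15), Juno (30–9), Granite (29–10), Kestrel (30–9) — so Ember is the Condorcet winner.

Yes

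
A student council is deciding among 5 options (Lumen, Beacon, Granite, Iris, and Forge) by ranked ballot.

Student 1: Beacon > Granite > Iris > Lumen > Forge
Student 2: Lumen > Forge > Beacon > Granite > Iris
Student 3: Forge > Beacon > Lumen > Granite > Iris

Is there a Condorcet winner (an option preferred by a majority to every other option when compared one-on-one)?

Head-to-head results (3 voters total):
Lumen vs Beacon: Beacon wins 2–1.
Lumen vs Granite: Lumen wins 2–1.
Lumen vs Iris: Lumen wins 2–1.
Lumen vs Forge: Lumen wins 2–1.
Beacon vs Granite: Beacon wins 3–0.
Beacon vs Iris: Beacon wins 3–0.
Beacon vs Forge: Forge wins 2–1.
Granite vs Iris: Granite wins 3–0.
Granite vs Forge: Forge wins 2–1.
Iris vs Forge: Forge wins 2–1.
No candidate beats all others: Lumen beats Forge beats Beacon beats Lumen, a majority cycle.

No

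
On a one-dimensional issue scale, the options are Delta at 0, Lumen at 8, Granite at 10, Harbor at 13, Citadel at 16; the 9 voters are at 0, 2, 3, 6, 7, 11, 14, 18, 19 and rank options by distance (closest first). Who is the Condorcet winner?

Lumen

With single-peaked preferences on a line, the Condorcet winner is the candidate closest to the median voter.
The median voter (position 7) is closest to Lumen at 8.
Check: Lumen vs Citadel — voters closer to Lumen: 6 of 9.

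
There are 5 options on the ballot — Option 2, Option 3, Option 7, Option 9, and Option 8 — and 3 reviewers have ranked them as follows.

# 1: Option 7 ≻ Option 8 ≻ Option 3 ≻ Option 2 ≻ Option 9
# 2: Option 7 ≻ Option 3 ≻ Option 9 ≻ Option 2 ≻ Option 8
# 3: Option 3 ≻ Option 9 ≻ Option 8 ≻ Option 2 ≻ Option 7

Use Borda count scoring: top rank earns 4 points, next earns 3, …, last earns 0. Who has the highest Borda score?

Borda scores:
  Option 2: 1 + 1 + 1 = 3
  Option 3: 2 + 3 + 4 = 9
  Option 7: 4 + 4 + 0 = 8
  Option 9: 0 + 2 + 3 = 5
  Option 8: 3 + 0 + 2 = 5
Option 3 has the highest total.

Option 3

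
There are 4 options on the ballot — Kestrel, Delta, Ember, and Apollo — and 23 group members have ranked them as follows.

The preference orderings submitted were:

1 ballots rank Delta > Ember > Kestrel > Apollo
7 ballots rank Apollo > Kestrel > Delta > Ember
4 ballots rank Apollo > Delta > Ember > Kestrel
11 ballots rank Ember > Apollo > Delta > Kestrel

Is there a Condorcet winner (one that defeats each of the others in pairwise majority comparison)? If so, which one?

Head-to-head results (23 voters total):
Kestrel vs Delta: Delta wins 16–7.
Kestrel vs Ember: Ember wins 16–7.
Kestrel vs Apollo: Apollo wins 22–1.
Delta vs Ember: Delta wins 12–11.
Delta vs Apollo: Apollo wins 22–1.
Ember vs Apollo: Ember wins 12–11.
No candidate beats all others: Delta beats Ember beats Apollo beats Delta, a majority cycle.

None — there is no Condorcet winner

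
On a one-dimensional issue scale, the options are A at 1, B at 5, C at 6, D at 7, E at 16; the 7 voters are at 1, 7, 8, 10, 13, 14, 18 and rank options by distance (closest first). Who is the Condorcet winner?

With single-peaked preferences on a line, the Condorcet winner is the candidate closest to the median voter.
The median voter (position 10) is closest to D at 7.
Check: D vs E — voters closer to D: 4 of 7.

D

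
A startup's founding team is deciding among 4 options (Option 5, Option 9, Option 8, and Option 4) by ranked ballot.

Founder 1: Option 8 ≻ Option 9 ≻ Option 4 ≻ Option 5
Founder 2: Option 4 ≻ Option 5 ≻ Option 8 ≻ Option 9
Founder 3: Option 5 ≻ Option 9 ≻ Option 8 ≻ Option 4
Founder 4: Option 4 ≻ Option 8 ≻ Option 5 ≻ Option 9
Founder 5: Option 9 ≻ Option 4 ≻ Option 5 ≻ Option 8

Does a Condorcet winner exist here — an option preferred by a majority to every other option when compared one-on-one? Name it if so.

Head-to-head results (5 voters total):
Option 5 vs Option 9: Option 5 wins 3–2.
Option 5 vs Option 8: Option 5 wins 3–2.
Option 5 vs Option 4: Option 4 wins 4–1.
Option 9 vs Option 8: Option 8 wins 3–2.
Option 9 vs Option 4: Option 9 wins 3–2.
Option 8 vs Option 4: Option 4 wins 3–2.
No candidate beats all others: Option 5 beats Option 9 beats Option 4 beats Option 5, a majority cycle.

None — there is no Condorcet winner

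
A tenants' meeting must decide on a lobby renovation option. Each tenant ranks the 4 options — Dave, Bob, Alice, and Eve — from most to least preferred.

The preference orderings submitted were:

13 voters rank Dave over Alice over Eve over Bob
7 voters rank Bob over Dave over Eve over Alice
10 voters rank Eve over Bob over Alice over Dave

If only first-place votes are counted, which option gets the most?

First-place vote totals:
  Dave: 13
  Bob: 7
  Alice: 0
  Eve: 10
Dave has the most first-place votes.

Dave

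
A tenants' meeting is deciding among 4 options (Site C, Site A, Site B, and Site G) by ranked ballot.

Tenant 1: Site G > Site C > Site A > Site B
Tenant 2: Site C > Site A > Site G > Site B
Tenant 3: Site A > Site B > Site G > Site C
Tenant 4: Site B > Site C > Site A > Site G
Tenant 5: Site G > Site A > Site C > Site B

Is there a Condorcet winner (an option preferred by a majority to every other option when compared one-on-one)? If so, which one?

Head-to-head results (5 voters total):
Site C vs Site A: Site C wins 3–2.
Site C vs Site B: Site C wins 3–2.
Site C vs Site G: Site G wins 3–2.
Site A vs Site B: Site A wins 4–1.
Site A vs Site G: Site A wins 3–2.
Site B vs Site G: Site G wins 3–2.
No candidate beats all others: Site C beats Site A beats Site G beats Site C, a majority cycle.

None — there is no Condorcet winner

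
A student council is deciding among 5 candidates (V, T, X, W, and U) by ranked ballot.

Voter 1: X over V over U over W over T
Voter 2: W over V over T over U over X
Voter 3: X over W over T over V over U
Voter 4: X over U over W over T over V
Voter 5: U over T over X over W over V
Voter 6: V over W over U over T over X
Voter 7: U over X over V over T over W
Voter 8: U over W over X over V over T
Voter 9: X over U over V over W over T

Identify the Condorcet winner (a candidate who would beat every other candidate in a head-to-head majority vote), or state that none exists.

U

Head-to-head results (9 voters total):
V vs T: V wins 6–3.
V vs X: X wins 7–2.
V vs W: W wins 5–4.
V vs U: U wins 5–4.
T vs X: X wins 6–3.
T vs W: W wins 7–2.
T vs U: U wins 7–2.
X vs W: X wins 6–3.
X vs U: U wins 5–4.
W vs U: U wins 6–3.
U beats each rival — V (5–4), T (7–2), X (5–4), W (6–3) — so U is the Condorcet winner.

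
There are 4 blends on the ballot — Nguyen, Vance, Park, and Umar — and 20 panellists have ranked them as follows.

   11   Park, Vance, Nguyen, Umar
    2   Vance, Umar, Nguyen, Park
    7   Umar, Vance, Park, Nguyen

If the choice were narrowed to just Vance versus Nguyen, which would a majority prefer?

Ballots ranking Vance above Nguyen: 11+2+7 = 20.
Ballots ranking Nguyen above Vance: 0.
Vance wins the head-to-head, 20–0.

Vance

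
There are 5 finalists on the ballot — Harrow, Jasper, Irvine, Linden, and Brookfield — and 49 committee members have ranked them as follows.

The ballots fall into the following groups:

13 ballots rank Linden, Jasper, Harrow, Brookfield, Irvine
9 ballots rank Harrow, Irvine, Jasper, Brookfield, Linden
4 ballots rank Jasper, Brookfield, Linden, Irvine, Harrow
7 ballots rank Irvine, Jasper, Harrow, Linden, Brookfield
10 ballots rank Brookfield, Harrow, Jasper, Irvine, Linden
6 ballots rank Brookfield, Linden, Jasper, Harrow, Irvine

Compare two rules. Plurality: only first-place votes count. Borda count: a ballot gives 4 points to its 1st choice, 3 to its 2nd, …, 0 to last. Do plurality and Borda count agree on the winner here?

Plurality first-place counts: Harrow 9, Jasper 4, Irvine 7, Linden 13, Brookfield 16 → Brookfield.
Borda totals: Harrow 112, Jasper 126, Irvine 69, Linden 85, Brookfield 98 → Jasper.
The two rules disagree: plurality picks Brookfield, Borda picks Jasper.

No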